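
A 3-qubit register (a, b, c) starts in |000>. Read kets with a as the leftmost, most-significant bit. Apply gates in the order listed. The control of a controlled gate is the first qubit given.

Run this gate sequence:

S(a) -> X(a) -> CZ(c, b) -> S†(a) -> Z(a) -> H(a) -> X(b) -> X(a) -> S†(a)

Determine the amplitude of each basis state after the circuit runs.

The final amplitudes are -sqrt(2)*I/2 on |010>, sqrt(2)/2 on |110>, and 0 on every other basis state.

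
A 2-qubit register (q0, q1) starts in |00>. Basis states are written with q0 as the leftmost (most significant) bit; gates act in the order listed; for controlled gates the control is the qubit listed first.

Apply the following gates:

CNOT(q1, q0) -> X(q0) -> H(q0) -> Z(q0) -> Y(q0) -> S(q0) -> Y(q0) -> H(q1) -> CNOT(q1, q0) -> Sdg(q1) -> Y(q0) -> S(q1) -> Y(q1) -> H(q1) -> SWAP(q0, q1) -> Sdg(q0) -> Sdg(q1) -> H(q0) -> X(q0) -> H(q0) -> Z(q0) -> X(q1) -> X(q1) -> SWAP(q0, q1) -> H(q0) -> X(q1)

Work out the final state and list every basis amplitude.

The resulting statevector has amplitude -1/2 on |00>, -I/2 on |01>, I/2 on |10>, 1/2 on |11>.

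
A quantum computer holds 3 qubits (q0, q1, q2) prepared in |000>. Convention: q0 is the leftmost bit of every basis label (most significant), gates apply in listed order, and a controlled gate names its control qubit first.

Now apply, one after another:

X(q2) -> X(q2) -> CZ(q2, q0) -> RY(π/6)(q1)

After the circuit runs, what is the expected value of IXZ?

In the final state, IXZ has expectation 1/2.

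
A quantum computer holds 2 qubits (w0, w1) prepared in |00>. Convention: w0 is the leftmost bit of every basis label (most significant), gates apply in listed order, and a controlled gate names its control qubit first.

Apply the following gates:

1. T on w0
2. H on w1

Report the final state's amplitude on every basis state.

After the circuit, the state carries amplitude sqrt(2)/2 on |00>, sqrt(2)/2 on |01>, 0 on |10>, 0 on |11>.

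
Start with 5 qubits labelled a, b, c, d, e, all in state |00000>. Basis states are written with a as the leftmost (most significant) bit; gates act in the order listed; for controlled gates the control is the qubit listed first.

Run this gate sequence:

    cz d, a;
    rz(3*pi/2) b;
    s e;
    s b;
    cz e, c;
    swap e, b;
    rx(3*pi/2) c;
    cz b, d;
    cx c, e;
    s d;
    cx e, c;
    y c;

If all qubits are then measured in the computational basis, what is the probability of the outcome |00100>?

A full measurement returns |00100> with probability 1/2.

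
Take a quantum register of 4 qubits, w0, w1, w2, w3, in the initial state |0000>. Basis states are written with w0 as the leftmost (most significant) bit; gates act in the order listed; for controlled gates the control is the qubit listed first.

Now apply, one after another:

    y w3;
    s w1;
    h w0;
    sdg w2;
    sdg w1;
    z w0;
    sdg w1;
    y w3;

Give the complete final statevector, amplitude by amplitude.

The resulting statevector has amplitude sqrt(2)/2 on |0000>, -sqrt(2)/2 on |1000>, and 0 on every other basis state.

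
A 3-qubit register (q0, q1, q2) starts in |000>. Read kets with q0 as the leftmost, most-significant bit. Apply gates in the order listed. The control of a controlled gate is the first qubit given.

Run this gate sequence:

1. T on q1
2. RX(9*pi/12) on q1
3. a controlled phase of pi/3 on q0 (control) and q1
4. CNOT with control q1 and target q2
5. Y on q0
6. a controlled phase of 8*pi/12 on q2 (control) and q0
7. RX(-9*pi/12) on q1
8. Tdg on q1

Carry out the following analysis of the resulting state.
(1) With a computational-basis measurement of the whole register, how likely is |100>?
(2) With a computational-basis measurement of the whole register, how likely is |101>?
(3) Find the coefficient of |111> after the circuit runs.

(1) A full measurement returns |100> with probability 3/8 - sqrt(2)/4.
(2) Outcome |101> occurs with probability sqrt(2)/4 + 3/8.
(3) The amplitude on |111> is sqrt(2)*exp(5*I*pi/12)/4.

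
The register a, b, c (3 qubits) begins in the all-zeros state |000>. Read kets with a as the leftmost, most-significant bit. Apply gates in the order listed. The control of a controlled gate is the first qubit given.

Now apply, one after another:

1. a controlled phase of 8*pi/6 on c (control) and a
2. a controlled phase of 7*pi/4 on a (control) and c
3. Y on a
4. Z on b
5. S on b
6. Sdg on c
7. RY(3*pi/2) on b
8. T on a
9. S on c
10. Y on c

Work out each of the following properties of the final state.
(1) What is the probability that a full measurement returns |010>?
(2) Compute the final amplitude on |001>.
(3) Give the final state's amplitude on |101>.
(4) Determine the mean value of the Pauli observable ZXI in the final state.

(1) A full measurement returns |010> with probability 0.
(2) The amplitude on |001> is 0.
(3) The final state's coefficient on |101> equals sqrt(2)*exp(I*pi/4)/2.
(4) The observable ZXI averages to 1.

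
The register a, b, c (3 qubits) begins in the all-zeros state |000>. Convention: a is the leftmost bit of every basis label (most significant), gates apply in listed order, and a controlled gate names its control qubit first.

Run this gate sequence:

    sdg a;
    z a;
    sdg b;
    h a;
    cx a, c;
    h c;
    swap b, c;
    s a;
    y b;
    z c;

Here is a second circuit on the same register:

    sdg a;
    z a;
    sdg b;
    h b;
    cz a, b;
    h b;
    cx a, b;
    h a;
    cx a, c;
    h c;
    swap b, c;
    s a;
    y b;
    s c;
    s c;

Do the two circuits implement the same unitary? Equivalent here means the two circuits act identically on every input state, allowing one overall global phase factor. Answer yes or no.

Yes — the two circuits implement the same unitary up to a global phase.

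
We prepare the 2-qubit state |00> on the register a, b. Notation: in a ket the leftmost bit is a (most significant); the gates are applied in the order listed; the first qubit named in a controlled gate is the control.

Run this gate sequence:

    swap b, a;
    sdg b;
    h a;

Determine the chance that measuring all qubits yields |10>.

Outcome |10> occurs with probability 1/2.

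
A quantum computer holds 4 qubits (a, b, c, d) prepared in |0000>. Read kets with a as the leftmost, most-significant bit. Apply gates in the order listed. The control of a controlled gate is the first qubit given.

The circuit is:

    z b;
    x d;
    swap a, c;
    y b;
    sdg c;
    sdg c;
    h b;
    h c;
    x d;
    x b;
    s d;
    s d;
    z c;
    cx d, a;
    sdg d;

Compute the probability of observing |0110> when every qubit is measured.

A full measurement returns |0110> with probability 1/4.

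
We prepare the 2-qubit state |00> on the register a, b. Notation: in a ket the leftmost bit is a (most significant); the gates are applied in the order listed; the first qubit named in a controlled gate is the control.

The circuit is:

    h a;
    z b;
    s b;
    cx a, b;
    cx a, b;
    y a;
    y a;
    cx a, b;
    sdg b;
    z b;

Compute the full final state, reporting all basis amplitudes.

After the circuit, the state carries amplitude sqrt(2)/2 on |00>, 0 on |01>, 0 on |10>, sqrt(2)*I/2 on |11>. Key observation: gates 5-8 undo each other exactly, leaving only the rest of the circuit to track.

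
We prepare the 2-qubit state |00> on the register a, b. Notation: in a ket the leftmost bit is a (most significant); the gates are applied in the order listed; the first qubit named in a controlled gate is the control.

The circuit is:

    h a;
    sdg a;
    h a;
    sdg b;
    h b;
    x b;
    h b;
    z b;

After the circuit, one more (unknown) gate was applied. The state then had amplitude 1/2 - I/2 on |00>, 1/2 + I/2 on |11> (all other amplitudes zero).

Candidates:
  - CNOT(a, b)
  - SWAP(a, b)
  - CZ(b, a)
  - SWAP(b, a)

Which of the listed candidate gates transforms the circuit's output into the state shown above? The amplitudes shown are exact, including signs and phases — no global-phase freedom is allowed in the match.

The applied gate was CNOT(a, b). Key observation: steps 5-8 multiply out to the identity, so the circuit reduces to the remaining gates.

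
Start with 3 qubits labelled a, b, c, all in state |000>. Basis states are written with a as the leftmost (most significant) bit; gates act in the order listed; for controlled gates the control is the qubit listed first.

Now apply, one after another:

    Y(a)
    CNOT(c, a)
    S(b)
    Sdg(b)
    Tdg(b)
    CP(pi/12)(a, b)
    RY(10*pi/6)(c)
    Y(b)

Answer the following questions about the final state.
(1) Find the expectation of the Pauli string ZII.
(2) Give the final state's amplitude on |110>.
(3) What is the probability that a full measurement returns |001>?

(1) The observable ZII averages to -1. Key observation: gates 3-4 undo each other exactly, leaving only the rest of the circuit to track.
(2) |110> carries amplitude sqrt(3)/2 in the final state.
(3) A full measurement returns |001> with probability 0.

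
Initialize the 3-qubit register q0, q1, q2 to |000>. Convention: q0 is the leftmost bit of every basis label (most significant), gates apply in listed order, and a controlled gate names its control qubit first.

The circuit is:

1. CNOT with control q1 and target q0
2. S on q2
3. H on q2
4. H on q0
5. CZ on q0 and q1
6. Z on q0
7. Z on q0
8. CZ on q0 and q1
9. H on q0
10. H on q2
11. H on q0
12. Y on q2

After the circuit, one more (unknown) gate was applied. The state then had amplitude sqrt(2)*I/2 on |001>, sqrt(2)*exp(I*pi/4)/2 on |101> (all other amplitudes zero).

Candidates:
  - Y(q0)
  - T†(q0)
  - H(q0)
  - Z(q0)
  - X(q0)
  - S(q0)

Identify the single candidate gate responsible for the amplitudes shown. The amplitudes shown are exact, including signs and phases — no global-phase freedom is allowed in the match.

The unique candidate consistent with the amplitudes is T†(q0). Key observation: gates 3-10 undo each other exactly, leaving only the rest of the circuit to track.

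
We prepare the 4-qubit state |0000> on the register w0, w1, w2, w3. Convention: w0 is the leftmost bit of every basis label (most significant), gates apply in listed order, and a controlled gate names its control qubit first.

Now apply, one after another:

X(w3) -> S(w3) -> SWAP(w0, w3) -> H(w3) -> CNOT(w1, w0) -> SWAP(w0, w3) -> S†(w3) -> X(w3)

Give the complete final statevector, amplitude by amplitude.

The final amplitudes are sqrt(2)/2 on |0000>, sqrt(2)/2 on |1000>, and 0 on every other basis state.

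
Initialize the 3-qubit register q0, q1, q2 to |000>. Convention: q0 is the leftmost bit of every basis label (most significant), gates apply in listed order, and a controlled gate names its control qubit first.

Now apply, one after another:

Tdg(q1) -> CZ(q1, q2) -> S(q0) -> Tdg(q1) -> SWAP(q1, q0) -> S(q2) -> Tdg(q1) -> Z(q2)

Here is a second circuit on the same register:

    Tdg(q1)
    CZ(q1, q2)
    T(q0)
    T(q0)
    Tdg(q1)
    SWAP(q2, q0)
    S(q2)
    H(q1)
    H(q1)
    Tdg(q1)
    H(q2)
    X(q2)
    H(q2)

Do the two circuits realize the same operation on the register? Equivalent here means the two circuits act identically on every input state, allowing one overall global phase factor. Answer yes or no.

No: there is an input state on which the two circuits produce genuinely different outputs (not merely differing by a phase).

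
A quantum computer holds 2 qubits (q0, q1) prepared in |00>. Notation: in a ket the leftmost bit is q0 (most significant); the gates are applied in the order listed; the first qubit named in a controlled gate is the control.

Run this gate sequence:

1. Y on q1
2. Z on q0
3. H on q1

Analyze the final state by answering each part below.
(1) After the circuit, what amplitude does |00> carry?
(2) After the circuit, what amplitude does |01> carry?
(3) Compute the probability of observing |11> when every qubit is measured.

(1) |00> carries amplitude sqrt(2)*I/2 in the final state.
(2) |01> carries amplitude -sqrt(2)*I/2 in the final state.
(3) The probability of measuring |11> is 0.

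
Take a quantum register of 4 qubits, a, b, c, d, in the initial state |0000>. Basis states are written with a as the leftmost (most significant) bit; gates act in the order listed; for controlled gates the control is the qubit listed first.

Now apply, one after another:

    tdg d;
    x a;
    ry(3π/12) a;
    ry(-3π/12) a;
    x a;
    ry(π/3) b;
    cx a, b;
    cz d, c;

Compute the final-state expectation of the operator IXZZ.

The observable IXZZ averages to sqrt(3)/2. Key observation: steps 2-5 multiply out to the identity, so the circuit reduces to the remaining gates.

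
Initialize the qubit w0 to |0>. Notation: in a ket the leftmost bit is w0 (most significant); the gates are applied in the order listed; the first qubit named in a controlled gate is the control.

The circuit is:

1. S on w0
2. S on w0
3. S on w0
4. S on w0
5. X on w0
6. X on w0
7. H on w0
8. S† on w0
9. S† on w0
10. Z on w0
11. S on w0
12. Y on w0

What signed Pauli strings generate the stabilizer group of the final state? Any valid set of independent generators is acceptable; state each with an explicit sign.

The final state is stabilized by the group generated by +Y; other independent generating sets are equally valid.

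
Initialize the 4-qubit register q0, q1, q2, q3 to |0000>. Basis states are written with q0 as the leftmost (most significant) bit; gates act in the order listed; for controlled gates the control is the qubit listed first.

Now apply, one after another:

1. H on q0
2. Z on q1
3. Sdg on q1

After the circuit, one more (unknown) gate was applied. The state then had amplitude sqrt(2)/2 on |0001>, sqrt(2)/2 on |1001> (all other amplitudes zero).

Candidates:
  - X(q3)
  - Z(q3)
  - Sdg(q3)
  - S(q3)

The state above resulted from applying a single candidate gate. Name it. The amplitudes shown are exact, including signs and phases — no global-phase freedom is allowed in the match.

It was X(q3) that produced the state shown.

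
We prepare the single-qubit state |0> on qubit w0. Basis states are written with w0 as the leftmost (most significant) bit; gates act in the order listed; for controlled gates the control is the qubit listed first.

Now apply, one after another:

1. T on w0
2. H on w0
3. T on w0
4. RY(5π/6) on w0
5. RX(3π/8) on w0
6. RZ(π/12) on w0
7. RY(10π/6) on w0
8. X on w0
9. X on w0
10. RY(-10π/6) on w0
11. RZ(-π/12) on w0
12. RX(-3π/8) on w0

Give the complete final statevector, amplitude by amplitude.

After the circuit, the state carries amplitude -1/4 + sqrt(3)/4 - sqrt(3)*exp(I*pi/4)/4 - exp(I*pi/4)/4 on |0>, 1/4 + sqrt(3)/4 - exp(I*pi/4)/4 + sqrt(3)*exp(I*pi/4)/4 on |1>. Key observation: steps 5-12 multiply out to the identity, so the circuit reduces to the remaining gates.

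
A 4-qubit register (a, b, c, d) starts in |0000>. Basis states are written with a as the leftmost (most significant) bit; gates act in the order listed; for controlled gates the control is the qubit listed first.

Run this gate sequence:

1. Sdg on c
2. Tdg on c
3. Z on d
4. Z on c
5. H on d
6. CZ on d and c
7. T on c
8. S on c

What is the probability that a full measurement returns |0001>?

Outcome |0001> occurs with probability 1/2.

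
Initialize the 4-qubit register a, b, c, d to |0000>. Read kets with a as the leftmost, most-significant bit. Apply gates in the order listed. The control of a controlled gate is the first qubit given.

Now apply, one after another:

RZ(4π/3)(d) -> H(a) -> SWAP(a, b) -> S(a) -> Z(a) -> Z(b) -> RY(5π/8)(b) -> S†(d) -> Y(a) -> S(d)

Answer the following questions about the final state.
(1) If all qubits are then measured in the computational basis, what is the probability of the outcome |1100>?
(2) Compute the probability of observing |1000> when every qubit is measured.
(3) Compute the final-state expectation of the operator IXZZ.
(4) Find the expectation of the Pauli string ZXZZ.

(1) Outcome |1100> occurs with probability 1/2 - sqrt(sqrt(2) + 2)/4.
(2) Outcome |1000> occurs with probability sqrt(sqrt(2) + 2)/4 + 1/2.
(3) In the final state, IXZZ has expectation sqrt(2 - sqrt(2))/2.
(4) The expectation value of ZXZZ is -sqrt(2 - sqrt(2))/2.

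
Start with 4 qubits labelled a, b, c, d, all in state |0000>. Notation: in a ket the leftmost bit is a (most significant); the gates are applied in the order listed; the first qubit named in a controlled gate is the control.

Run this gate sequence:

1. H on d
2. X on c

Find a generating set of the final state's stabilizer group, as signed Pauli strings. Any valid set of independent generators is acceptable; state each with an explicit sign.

One valid set of independent stabilizer generators is +IIIX, +ZIII, +IZII, -IIZI (any independent generating set of the same group is equally correct).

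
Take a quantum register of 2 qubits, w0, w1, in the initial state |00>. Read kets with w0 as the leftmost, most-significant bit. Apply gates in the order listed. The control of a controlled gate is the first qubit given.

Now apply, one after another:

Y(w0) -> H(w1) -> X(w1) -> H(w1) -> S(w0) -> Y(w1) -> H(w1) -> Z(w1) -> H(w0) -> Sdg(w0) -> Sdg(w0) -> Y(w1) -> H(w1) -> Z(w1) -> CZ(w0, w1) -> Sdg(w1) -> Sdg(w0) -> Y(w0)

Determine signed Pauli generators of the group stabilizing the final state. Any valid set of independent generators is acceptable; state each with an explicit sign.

One valid set of independent stabilizer generators is +YI, -IZ (any independent generating set of the same group is equally correct).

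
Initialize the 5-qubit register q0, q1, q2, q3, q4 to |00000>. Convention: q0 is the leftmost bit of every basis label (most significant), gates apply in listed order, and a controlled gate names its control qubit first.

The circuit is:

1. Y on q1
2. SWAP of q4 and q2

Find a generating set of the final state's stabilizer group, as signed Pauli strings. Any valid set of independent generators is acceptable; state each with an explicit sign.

The stabilizer group can be generated by +ZIIII, -IZIII, +IIZII, +IIIZI, +IIIIZ, among other valid generating sets.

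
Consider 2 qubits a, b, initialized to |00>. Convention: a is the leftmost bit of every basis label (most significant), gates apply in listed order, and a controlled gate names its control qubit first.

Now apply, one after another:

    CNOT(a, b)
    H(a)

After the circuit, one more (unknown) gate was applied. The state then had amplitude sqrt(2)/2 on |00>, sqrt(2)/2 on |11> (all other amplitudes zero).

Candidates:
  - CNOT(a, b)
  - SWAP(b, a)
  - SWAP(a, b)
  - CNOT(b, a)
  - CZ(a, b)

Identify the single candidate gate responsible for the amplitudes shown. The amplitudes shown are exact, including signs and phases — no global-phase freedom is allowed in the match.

The applied gate was CNOT(a, b).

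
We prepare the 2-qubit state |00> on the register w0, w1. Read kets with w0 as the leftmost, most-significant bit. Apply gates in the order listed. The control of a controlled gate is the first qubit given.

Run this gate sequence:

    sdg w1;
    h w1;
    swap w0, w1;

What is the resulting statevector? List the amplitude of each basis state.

The resulting statevector has amplitude sqrt(2)/2 on |00>, 0 on |01>, sqrt(2)/2 on |10>, 0 on |11>.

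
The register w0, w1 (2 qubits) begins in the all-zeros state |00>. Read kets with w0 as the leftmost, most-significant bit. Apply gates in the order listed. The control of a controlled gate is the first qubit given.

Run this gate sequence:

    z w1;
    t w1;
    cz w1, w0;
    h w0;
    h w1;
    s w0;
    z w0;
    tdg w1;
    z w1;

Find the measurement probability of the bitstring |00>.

A full measurement returns |00> with probability 1/4.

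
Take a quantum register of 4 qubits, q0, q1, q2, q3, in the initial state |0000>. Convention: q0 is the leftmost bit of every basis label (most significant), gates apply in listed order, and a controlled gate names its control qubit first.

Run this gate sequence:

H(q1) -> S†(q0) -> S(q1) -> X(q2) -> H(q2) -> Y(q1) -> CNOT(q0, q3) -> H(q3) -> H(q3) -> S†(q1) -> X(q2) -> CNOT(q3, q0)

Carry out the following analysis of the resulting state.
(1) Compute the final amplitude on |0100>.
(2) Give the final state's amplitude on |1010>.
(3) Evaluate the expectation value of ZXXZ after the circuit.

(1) The amplitude on |0100> is -1/2. Key observation: gates 8-9 undo each other exactly, leaving only the rest of the circuit to track.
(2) The final state's coefficient on |1010> equals 0.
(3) The expectation value of ZXXZ is -1.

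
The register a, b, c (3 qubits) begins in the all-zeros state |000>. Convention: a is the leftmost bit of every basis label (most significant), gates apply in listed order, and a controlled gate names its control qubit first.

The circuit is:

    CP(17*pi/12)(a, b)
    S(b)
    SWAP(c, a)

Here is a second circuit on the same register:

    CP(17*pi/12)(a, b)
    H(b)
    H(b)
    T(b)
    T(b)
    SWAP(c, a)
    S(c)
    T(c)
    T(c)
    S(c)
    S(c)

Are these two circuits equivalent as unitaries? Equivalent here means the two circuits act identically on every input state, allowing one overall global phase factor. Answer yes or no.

Yes, they are equivalent — the unitaries differ by at most a global phase.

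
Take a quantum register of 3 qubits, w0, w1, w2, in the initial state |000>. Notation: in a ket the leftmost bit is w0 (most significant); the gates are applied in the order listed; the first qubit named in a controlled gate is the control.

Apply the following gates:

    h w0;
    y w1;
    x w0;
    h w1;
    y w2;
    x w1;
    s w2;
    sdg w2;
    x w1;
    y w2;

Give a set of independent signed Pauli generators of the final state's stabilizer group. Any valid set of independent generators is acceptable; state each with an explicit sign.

The final state is stabilized by the group generated by +XII, -IXI, +IIZ; other independent generating sets are equally valid. Key observation: gates 5-10 undo each other exactly, leaving only the rest of the circuit to track.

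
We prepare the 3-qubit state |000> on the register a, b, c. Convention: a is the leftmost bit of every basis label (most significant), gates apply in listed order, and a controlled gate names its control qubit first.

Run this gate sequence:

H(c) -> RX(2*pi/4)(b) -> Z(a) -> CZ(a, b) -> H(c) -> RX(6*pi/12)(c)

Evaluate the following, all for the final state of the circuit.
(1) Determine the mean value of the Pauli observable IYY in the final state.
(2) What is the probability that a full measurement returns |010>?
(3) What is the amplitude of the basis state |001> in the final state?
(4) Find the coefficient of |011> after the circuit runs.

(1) The expectation value of IYY is 1.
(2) A full measurement returns |010> with probability 1/4.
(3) |001> carries amplitude -I/2 in the final state.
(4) The final state's coefficient on |011> equals -1/2.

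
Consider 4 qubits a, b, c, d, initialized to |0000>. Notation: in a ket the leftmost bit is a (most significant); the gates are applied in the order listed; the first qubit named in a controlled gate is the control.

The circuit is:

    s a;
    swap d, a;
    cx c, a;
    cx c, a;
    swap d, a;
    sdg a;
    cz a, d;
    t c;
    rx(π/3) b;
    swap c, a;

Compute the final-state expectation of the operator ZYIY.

In the final state, ZYIY has expectation 0. Key observation: the block from step 1 through step 6 cancels to the identity and can be dropped.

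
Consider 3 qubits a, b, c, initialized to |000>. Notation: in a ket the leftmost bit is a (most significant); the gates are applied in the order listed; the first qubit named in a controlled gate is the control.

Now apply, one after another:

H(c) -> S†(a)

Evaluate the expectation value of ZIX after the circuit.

The expectation value of ZIX is 1.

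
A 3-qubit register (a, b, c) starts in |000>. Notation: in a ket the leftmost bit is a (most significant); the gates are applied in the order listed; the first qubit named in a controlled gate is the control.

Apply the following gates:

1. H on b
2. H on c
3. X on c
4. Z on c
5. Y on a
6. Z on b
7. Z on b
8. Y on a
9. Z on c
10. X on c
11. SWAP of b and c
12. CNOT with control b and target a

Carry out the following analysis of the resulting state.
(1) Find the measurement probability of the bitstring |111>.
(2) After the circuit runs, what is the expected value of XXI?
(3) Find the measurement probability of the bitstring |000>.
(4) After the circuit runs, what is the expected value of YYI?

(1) A full measurement returns |111> with probability 1/4.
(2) In the final state, XXI has expectation 1.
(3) A full measurement returns |000> with probability 1/4.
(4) The expectation value of YYI is -1.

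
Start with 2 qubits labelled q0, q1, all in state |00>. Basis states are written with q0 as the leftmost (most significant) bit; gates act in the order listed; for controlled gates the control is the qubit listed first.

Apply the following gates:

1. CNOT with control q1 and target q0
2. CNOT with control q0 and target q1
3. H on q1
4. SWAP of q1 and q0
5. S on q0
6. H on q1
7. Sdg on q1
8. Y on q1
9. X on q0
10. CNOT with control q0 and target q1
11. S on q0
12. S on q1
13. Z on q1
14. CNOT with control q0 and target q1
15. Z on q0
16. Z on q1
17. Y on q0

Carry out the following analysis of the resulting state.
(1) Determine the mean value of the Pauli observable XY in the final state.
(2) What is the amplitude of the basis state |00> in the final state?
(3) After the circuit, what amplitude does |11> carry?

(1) The expectation value of XY is 1.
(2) |00> carries amplitude -I/2 in the final state.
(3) |11> carries amplitude 1/2 in the final state.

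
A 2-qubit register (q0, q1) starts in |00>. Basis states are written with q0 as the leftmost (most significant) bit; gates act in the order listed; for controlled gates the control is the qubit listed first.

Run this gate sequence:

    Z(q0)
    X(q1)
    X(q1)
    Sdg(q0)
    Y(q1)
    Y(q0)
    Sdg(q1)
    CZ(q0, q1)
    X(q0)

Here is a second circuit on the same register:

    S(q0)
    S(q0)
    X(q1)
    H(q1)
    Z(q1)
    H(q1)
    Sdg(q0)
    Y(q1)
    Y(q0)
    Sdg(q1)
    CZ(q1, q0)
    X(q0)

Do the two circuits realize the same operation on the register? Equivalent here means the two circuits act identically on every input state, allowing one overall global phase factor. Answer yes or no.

Yes, they are equivalent — the unitaries differ by at most a global phase.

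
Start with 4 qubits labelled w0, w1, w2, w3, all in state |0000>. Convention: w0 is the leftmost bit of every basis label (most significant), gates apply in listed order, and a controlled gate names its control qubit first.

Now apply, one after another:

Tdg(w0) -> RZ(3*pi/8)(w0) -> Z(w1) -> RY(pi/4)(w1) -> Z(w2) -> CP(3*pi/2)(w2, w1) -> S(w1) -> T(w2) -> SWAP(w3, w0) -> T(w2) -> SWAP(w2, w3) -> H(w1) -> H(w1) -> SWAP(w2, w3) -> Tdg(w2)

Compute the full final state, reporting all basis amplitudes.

After the circuit, the state carries amplitude -sqrt(sqrt(2) + 2)*exp(13*I*pi/16)/2 on |0000>, sqrt(2 - sqrt(2))*exp(5*I*pi/16)/2 on |0100>, and 0 on every other basis state. Key observation: the block from step 10 through step 15 cancels to the identity and can be dropped.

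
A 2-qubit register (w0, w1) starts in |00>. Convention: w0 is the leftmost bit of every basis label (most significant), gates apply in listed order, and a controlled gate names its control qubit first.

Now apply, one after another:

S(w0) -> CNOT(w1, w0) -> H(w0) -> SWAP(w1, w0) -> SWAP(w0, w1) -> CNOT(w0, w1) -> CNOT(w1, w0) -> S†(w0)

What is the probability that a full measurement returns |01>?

Outcome |01> occurs with probability 1/2.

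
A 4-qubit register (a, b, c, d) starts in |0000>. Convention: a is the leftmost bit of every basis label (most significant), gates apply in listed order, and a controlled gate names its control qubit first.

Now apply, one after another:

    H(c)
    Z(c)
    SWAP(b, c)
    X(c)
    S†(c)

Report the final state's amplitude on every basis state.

The final amplitudes are -sqrt(2)*I/2 on |0010>, sqrt(2)*I/2 on |0110>, and 0 on every other basis state.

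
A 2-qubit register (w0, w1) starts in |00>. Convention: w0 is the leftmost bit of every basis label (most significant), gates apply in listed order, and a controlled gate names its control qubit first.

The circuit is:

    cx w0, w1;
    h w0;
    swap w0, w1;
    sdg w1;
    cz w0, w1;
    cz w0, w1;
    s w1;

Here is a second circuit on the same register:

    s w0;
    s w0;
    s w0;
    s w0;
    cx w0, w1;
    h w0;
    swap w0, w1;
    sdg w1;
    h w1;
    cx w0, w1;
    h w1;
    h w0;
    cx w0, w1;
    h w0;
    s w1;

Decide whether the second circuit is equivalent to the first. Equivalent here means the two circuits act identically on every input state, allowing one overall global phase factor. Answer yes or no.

No — the two circuits implement different unitaries, even allowing a global phase.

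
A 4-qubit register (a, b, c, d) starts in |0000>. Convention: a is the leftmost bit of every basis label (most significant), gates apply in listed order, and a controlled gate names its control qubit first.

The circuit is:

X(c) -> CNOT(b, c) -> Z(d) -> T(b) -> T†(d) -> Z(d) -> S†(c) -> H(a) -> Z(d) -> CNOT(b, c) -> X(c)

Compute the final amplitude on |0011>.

The amplitude on |0011> is 0.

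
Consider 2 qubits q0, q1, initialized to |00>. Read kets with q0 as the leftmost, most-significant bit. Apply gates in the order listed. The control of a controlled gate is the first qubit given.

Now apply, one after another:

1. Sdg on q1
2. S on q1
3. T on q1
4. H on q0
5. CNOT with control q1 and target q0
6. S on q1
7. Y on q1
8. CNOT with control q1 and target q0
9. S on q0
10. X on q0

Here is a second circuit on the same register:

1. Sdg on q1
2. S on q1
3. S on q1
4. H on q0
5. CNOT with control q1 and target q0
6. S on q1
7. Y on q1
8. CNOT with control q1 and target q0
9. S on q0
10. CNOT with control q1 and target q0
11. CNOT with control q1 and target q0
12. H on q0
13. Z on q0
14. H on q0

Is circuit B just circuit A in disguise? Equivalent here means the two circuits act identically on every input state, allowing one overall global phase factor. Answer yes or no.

No: there is an input state on which the two circuits produce genuinely different outputs (not merely differing by a phase).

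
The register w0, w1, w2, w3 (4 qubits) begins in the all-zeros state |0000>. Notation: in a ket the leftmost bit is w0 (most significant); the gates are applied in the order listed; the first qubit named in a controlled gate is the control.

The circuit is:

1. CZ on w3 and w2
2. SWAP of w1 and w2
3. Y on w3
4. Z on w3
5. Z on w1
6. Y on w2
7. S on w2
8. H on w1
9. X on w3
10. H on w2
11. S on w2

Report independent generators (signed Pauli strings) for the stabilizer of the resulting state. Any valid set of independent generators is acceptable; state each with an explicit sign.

One valid set of independent stabilizer generators is +IXII, -IIYI, +ZIII, +IIIZ (any independent generating set of the same group is equally correct).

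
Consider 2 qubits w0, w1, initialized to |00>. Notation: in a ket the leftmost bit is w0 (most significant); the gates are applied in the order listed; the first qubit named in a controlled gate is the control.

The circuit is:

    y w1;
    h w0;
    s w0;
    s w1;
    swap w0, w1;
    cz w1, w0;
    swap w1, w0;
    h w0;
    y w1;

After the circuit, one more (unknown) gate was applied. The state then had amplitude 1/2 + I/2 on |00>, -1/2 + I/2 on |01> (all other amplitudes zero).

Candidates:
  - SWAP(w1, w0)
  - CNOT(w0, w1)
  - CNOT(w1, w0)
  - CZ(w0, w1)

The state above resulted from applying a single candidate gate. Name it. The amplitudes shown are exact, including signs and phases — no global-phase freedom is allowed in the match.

The unique candidate consistent with the amplitudes is SWAP(w1, w0).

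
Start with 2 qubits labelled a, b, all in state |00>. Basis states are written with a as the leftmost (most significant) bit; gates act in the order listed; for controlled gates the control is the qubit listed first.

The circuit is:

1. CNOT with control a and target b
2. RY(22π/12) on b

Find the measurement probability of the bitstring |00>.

The probability of measuring |00> is sqrt(3)/4 + 1/2.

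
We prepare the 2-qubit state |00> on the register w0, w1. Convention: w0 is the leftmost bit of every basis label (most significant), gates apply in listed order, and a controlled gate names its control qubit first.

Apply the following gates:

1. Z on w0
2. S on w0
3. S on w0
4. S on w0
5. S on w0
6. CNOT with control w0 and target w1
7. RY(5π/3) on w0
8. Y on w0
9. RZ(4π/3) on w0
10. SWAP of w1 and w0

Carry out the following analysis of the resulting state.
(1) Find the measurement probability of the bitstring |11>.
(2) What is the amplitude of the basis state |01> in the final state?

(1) The probability of measuring |11> is 0. Key observation: the block from step 2 through step 5 cancels to the identity and can be dropped.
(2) The amplitude on |01> is sqrt(3)*exp(I*pi/6)/2.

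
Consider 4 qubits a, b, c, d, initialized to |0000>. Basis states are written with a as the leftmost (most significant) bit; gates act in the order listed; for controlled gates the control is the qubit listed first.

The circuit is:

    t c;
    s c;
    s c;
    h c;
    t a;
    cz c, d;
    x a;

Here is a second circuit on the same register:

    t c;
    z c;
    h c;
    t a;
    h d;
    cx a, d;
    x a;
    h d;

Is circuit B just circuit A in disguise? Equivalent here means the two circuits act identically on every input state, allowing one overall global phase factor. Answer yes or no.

No, they are not equivalent — no single phase factor reconciles the two unitaries.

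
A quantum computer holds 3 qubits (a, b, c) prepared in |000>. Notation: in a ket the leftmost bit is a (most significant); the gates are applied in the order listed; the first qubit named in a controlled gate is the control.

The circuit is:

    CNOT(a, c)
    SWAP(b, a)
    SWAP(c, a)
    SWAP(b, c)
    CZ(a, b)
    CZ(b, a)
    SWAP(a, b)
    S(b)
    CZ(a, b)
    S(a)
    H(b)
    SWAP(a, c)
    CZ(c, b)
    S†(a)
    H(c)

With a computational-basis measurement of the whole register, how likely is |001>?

Outcome |001> occurs with probability 1/4.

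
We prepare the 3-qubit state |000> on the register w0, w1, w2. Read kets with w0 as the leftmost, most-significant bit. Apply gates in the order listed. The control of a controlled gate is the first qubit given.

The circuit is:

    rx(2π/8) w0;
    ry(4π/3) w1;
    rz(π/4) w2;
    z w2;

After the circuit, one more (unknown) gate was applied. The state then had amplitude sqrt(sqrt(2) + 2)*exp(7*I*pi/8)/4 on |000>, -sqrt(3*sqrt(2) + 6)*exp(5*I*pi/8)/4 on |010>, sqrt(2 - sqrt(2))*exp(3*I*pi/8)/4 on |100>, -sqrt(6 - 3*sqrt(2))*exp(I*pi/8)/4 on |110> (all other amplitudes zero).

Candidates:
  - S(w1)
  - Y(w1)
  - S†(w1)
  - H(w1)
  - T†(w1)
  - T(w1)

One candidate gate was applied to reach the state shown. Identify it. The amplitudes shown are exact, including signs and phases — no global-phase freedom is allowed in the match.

The applied gate was T†(w1).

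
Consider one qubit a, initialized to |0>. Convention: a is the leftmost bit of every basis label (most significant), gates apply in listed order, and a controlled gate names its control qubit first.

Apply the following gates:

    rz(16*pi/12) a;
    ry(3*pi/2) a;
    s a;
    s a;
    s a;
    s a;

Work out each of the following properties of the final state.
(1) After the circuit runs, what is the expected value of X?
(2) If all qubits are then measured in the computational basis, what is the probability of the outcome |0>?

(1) In the final state, X has expectation -1. Key observation: gates 3-6 undo each other exactly, leaving only the rest of the circuit to track.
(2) Outcome |0> occurs with probability 1/2.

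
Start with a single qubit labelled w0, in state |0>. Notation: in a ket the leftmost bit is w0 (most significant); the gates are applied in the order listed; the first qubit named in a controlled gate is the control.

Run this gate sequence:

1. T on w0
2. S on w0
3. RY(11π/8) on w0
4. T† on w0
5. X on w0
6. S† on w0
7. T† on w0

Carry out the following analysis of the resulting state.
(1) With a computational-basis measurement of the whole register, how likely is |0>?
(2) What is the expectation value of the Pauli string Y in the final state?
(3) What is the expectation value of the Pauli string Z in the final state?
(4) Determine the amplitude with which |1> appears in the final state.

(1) The probability of measuring |0> is sin(5*pi/16)**2.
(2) The expectation value of Y is sqrt(sqrt(2) + 2)/2.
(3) In the final state, Z has expectation sqrt(2 - sqrt(2))/2.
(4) The amplitude on |1> is exp(I*pi/4)*cos(5*pi/16).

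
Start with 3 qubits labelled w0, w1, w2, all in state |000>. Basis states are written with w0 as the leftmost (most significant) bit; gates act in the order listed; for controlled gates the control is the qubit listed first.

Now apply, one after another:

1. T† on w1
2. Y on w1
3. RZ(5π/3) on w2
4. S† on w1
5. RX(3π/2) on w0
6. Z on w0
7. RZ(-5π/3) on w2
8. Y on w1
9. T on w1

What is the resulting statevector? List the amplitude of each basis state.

The resulting statevector has amplitude sqrt(2)*I/2 on |000>, sqrt(2)/2 on |100>, and 0 on every other basis state.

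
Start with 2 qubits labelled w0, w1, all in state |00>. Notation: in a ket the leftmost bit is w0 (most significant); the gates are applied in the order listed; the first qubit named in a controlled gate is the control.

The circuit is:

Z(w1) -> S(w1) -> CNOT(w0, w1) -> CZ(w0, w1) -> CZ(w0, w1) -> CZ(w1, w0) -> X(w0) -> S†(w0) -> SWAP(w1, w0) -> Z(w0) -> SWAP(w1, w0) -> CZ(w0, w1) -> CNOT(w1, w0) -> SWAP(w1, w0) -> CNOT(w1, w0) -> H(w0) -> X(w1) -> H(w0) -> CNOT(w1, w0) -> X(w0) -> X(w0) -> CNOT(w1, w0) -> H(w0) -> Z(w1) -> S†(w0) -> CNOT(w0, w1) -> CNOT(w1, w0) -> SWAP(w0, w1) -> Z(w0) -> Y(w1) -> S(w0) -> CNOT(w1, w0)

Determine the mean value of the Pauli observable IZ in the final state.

In the final state, IZ has expectation -1. Key observation: gates 18-23 undo each other exactly, leaving only the rest of the circuit to track.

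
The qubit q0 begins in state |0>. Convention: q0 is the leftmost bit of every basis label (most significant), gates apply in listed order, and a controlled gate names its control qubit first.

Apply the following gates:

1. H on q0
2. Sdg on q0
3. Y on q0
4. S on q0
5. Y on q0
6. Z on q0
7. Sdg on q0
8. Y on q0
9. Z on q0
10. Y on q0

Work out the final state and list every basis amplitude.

After the circuit, the state carries amplitude -sqrt(2)*I/2 on |0>, sqrt(2)/2 on |1>.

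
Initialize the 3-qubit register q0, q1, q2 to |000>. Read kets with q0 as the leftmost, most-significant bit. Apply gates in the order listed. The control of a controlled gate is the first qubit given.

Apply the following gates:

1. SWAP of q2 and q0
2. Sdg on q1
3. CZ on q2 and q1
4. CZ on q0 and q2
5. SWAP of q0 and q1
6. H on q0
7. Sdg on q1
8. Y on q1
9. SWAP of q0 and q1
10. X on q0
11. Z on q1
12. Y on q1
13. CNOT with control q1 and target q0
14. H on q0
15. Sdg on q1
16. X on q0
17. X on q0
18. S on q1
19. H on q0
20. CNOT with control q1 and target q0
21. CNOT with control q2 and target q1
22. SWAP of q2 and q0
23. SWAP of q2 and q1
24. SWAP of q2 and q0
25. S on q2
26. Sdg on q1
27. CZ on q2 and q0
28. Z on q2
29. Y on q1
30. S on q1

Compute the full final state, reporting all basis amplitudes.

The resulting statevector has amplitude sqrt(2)/2 on |010>, sqrt(2)/2 on |110>, and 0 on every other basis state. Key observation: steps 13-20 multiply out to the identity, so the circuit reduces to the remaining gates.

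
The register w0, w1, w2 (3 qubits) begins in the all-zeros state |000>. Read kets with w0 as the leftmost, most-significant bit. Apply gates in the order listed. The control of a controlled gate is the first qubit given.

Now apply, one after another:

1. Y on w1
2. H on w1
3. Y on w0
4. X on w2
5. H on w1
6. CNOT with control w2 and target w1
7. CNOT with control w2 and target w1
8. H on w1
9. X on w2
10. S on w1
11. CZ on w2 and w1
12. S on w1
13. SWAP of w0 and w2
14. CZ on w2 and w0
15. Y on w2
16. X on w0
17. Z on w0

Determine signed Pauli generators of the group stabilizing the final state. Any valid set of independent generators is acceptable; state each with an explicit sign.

The final state is stabilized by the group generated by +IXI, -ZII, +IIZ; other independent generating sets are equally valid. Key observation: steps 4-9 multiply out to the identity, so the circuit reduces to the remaining gates.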